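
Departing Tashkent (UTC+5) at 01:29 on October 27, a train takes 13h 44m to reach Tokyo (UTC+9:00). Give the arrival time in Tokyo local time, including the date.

Tokyo is 4:00 ahead of Tashkent.
After 13 hours 44 minutes it is 15:13 in Tashkent.
Shift by the zone difference: 15:13 + 4:00 = 19:13 on Oct 27 in Tokyo.

19:13 on October 27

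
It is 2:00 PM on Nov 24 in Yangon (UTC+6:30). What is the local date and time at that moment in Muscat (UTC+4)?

11:30 AM on November 24

In UTC: 2:00 PM − 6:30 = 7:30 AM on Nov 24.
Muscat is UTC+4:00: 7:30 AM + 4:00 = 11:30 AM on Nov 24.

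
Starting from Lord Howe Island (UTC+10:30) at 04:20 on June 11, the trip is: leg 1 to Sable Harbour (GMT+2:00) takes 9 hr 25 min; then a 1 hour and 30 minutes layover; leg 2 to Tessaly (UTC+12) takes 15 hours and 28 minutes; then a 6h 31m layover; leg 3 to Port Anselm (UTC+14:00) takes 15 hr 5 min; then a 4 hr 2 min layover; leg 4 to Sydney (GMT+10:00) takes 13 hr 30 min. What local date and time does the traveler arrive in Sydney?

Convert departure to UTC: 04:20 − 10:30 = 17:50 UTC on Jun 10.
Add 9 hours 25 minutes leg 1 → 03:15 UTC (Jun 11).
Add 1 hour 30 minutes layover in Sable Harbour → 04:45 UTC.
Add 15 hours 28 minutes leg 2 → 20:13 UTC.
Add 6 hours 31 minutes layover in Tessaly → 02:44 UTC (Jun 12).
Add 15 hours and 5 minutes leg 3 → 17:49 UTC.
Add 4 hours 2 minutes layover in Port Anselm → 21:51 UTC.
Add 13 hours and 30 minutes leg 4 → 11:21 UTC (Jun 13).
Sydney is UTC+10:00, so local arrival = 11:21 + 10:00 = 21:21 on Jun 13.

21:21 on June 13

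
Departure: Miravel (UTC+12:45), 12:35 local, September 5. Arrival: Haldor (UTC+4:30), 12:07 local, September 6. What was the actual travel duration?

31 hours 47 minutes

Departure in UTC: 12:35 − 12:45 = 23:50 on Sep 4.
Arrival in UTC: 12:07 − 4:30 = 07:37 on Sep 6.
Elapsed = 07:37 − 23:50 (+2 days) = 31 hours 47 minutes.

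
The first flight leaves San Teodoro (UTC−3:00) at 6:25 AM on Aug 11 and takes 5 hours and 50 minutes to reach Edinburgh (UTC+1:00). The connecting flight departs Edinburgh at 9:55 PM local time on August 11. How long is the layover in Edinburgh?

Convert departure to UTC: 6:25 AM + 3:00 = 9:25 AM UTC on Aug 11.
Add 5 hours and 50 minutes flight time → 3:15 PM UTC.
Edinburgh is UTC+1:00, so local arrival = 3:15 PM + 1:00 = 4:15 PM on Aug 11.
Layover = 9:55 PM − 4:15 PM = 5 hours 40 minutes.

5 hours 40 minutes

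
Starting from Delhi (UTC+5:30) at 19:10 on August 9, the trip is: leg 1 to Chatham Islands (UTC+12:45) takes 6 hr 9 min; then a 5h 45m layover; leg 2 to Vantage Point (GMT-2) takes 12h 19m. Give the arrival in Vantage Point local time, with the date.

11:53 on August 10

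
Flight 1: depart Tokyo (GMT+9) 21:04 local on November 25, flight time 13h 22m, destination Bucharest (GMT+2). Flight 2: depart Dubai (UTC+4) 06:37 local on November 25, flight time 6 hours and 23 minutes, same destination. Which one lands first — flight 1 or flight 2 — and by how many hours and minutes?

the second, by 16 hours 26 minutes

Flight 1 in UTC: 21:04 − 9:00 = 12:04 on Nov 25.
+13 hours and 22 minutes → arrive 01:26 UTC on Nov 26.
Flight 2 in UTC: 06:37 − 4:00 = 02:37 on Nov 25.
+6 hours and 23 minutes → arrive 09:00 UTC on Nov 25.
Flight 2 lands earlier by 16 hours 26 minutes.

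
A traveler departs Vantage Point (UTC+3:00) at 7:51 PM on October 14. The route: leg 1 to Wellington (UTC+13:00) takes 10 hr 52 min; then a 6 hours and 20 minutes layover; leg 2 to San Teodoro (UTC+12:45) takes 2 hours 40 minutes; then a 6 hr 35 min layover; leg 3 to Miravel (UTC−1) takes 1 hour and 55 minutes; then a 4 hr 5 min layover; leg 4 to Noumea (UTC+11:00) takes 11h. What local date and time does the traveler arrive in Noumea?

11:18 PM on October 16

Convert departure to UTC: 7:51 PM − 3:00 = 4:51 PM UTC on Oct 14.
Add 10 hours and 52 minutes leg 1 → 3:43 AM UTC (Oct 15).
Add 6 hours 20 minutes layover in Wellington → 10:03 AM UTC.
Add 2 hours and 40 minutes leg 2 → 12:43 PM UTC.
Add 6 hours and 35 minutes layover in San Teodoro → 7:18 PM UTC.
Add 1 hour and 55 minutes leg 3 → 9:13 PM UTC.
Add 4 hours 5 minutes layover in Miravel → 1:18 AM UTC (Oct 16).
Add 11 hours leg 4 → 12:18 PM UTC.
Noumea is UTC+11:00, so local arrival = 12:18 PM + 11:00 = 11:18 PM on Oct 16.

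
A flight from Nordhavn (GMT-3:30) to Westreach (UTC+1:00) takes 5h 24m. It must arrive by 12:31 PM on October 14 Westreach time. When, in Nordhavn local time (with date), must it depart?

2:37 AM on Oct 14

Target arrival in UTC: 12:31 PM − 1:00 = 11:31 AM on Oct 14.
Subtract 5 hours 24 minutes → departure 6:07 AM UTC on Oct 14.
Nordhavn is UTC−3:30: 6:07 AM − 3:30 = 2:37 AM on Oct 14.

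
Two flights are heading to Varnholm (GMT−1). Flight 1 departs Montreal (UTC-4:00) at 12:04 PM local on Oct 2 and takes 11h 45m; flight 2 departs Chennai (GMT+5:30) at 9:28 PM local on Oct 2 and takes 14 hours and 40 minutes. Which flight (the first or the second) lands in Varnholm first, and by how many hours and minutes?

Flight 1 in UTC: 12:04 PM + 4:00 = 4:04 PM on Oct 2.
+11 hours and 45 minutes → arrive 3:49 AM UTC on Oct 3.
Flight 2 in UTC: 9:28 PM − 5:30 = 3:58 PM on Oct 2.
+14 hours and 40 minutes → arrive 6:38 AM UTC on Oct 3.
Flight 1 lands earlier by 2 hours 49 minutes.

the first, by 2 hours 49 minutes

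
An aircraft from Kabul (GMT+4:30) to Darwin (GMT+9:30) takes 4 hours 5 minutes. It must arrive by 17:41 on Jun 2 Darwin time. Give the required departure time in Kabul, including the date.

08:36 on June 2

Target arrival in UTC: 17:41 − 9:30 = 08:11 on Jun 2.
Subtract 4 hours 5 minutes → departure 04:06 UTC on Jun 2.
Kabul is UTC+4:30: 04:06 + 4:30 = 08:36 on Jun 2.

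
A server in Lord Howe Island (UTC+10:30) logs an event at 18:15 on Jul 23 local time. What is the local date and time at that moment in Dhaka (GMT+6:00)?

13:45 on July 23

Dhaka is 4:30 behind Lord Howe Island.
Shift by the zone difference: 18:15 − 4:30 = 13:45 on Jul 23 in Dhaka.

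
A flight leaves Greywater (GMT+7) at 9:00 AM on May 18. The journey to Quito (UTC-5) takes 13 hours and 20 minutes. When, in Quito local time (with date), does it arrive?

Quito is 12:00 behind Greywater.
After 13 hours and 20 minutes it is 10:20 PM in Greywater.
Shift by the zone difference: 10:20 PM − 12:00 = 10:20 AM on May 18 in Quito.

10:20 AM on May 18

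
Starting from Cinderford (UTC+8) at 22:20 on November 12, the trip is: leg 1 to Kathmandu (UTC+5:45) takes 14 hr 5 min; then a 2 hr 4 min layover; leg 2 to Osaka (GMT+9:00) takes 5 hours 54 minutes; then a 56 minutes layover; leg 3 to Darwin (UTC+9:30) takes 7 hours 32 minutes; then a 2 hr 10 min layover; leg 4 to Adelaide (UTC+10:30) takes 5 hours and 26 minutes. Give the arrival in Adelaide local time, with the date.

Convert departure to UTC: 22:20 − 8:00 = 14:20 UTC on Nov 12.
Add 14 hours and 5 minutes leg 1 → 04:25 UTC (Nov 13).
Add 2 hours 4 minutes layover in Kathmandu → 06:29 UTC.
Add 5 hours 54 minutes leg 2 → 12:23 UTC.
Add 56 minutes layover in Osaka → 13:19 UTC.
Add 7 hours 32 minutes leg 3 → 20:51 UTC.
Add 2 hours and 10 minutes layover in Darwin → 23:01 UTC.
Add 5 hours 26 minutes leg 4 → 04:27 UTC (Nov 14).
Adelaide is UTC+10:30, so local arrival = 04:27 + 10:30 = 14:57 on Nov 14.

14:57 on November 14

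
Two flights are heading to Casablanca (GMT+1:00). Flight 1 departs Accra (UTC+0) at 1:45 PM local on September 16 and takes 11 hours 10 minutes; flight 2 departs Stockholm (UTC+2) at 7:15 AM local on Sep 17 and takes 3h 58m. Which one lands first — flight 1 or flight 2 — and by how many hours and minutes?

Flight 1 departs at 1:45 PM UTC (Sep 16).
+11 hours 10 minutes → arrive 12:55 AM UTC on Sep 17.
Flight 2 in UTC: 7:15 AM − 2:00 = 5:15 AM on Sep 17.
+3 hours 58 minutes → arrive 9:13 AM UTC on Sep 17.
Flight 1 lands earlier by 8 hours 18 minutes.

the first, by 8 hours 18 minutes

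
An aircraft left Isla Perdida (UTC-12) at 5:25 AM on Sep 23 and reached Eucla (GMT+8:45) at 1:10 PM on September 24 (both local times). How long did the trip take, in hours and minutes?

Departure in UTC: 5:25 AM + 12:00 = 5:25 PM on Sep 23.
Arrival in UTC: 1:10 PM − 8:45 = 4:25 AM on Sep 24.
Elapsed = 4:25 AM − 5:25 PM (+1 day) = 11 hours.

11 hours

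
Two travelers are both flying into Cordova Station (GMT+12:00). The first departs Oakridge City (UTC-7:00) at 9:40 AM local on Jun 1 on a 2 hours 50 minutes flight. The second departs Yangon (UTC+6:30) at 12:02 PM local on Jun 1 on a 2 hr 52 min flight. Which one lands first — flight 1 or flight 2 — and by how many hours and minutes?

Flight 1 in UTC: 9:40 AM + 7:00 = 4:40 PM on Jun 1.
+2 hours 50 minutes → arrive 7:30 PM UTC on Jun 1.
Flight 2 in UTC: 12:02 PM − 6:30 = 5:32 AM on Jun 1.
+2 hours 52 minutes → arrive 8:24 AM UTC on Jun 1.
Flight 2 lands earlier by 11 hours 6 minutes.

the second, by 11 hours 6 minutes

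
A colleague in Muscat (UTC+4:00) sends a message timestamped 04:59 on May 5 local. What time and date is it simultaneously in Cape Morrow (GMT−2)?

Cape Morrow is 6:00 behind Muscat.
Shift by the zone difference: 04:59 − 6:00 = 22:59 on May 4 in Cape Morrow.

22:59 on May 4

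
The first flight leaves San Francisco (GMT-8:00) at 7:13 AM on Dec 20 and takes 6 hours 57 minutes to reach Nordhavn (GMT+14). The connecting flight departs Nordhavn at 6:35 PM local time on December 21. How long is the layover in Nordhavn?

6 hours 25 minutes

Convert departure to UTC: 7:13 AM + 8:00 = 3:13 PM UTC on Dec 20.
Add 6 hours 57 minutes flight time → 10:10 PM UTC.
Nordhavn is UTC+14:00, so local arrival = 10:10 PM + 14:00 = 12:10 PM on Dec 21.
Layover = 6:35 PM − 12:10 PM = 6 hours 25 minutes.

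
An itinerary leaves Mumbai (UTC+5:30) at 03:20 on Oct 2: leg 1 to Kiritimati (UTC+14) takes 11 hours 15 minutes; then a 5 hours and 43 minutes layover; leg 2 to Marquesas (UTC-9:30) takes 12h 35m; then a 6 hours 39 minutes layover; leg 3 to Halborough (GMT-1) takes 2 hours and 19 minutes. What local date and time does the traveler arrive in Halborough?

Convert departure to UTC: 03:20 − 5:30 = 21:50 UTC on Oct 1.
Add 11 hours and 15 minutes leg 1 → 09:05 UTC (Oct 2).
Add 5 hours and 43 minutes layover in Kiritimati → 14:48 UTC.
Add 12 hours and 35 minutes leg 2 → 03:23 UTC (Oct 3).
Add 6 hours and 39 minutes layover in Marquesas → 10:02 UTC.
Add 2 hours and 19 minutes leg 3 → 12:21 UTC.
Halborough is UTC−1:00, so local arrival = 12:21 − 1:00 = 11:21 on Oct 3.

11:21 on October 3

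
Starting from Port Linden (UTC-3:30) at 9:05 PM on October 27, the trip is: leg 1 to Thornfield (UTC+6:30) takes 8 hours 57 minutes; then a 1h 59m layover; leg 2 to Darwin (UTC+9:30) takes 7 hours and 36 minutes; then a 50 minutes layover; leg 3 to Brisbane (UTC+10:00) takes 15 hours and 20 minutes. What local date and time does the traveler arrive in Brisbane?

Convert departure to UTC: 9:05 PM + 3:30 = 12:35 AM UTC on Oct 28.
Add 8 hours 57 minutes leg 1 → 9:32 AM UTC.
Add 1 hour and 59 minutes layover in Thornfield → 11:31 AM UTC.
Add 7 hours and 36 minutes leg 2 → 7:07 PM UTC.
Add 50 minutes layover in Darwin → 7:57 PM UTC.
Add 15 hours 20 minutes leg 3 → 11:17 AM UTC (Oct 29).
Brisbane is UTC+10:00, so local arrival = 11:17 AM + 10:00 = 9:17 PM on Oct 29.

9:17 PM on Oct 29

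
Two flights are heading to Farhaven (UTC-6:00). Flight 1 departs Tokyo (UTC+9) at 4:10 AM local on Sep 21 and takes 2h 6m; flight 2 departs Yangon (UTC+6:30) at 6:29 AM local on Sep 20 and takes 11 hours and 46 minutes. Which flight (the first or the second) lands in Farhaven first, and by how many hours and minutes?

the second, by 9 hours 31 minutes

Flight 1 in UTC: 4:10 AM − 9:00 = 7:10 PM on Sep 20.
+2 hours and 6 minutes → arrive 9:16 PM UTC on Sep 20.
Flight 2 in UTC: 6:29 AM − 6:30 = 11:59 PM on Sep 19.
+11 hours 46 minutes → arrive 11:45 AM UTC on Sep 20.
Flight 2 lands earlier by 9 hours 31 minutes.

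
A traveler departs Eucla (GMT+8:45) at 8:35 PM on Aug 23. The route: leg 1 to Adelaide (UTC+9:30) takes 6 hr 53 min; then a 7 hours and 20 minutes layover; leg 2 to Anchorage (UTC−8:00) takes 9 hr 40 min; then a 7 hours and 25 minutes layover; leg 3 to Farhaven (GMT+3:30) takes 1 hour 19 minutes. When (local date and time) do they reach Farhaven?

11:57 PM on Aug 24

Convert departure to UTC: 8:35 PM − 8:45 = 11:50 AM UTC on Aug 23.
Add 6 hours and 53 minutes leg 1 → 6:43 PM UTC.
Add 7 hours 20 minutes layover in Adelaide → 2:03 AM UTC (Aug 24).
Add 9 hours 40 minutes leg 2 → 11:43 AM UTC.
Add 7 hours and 25 minutes layover in Anchorage → 7:08 PM UTC.
Add 1 hour 19 minutes leg 3 → 8:27 PM UTC.
Farhaven is UTC+3:30, so local arrival = 8:27 PM + 3:30 = 11:57 PM on Aug 24.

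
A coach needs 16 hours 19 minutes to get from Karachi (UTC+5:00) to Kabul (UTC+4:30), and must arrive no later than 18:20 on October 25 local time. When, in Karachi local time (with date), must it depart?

Target arrival in UTC: 18:20 − 4:30 = 13:50 on Oct 25.
Subtract 16 hours 19 minutes → departure 21:31 UTC on Oct 24.
Karachi is UTC+5:00: 21:31 + 5:00 = 02:31 on Oct 25.

02:31 on October 25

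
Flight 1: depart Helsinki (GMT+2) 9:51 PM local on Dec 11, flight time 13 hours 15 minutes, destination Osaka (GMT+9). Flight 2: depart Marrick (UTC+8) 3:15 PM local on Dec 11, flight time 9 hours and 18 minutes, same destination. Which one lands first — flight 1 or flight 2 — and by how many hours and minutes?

the second, by 16 hours 33 minutes

Flight 1 in UTC: 9:51 PM − 2:00 = 7:51 PM on Dec 11.
+13 hours 15 minutes → arrive 9:06 AM UTC on Dec 12.
Flight 2 in UTC: 3:15 PM − 8:00 = 7:15 AM on Dec 11.
+9 hours 18 minutes → arrive 4:33 PM UTC on Dec 11.
Flight 2 lands earlier by 16 hours 33 minutes.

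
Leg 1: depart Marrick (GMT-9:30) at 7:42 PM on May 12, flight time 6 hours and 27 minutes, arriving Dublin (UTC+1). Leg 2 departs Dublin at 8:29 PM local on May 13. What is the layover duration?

7 hours 50 minutes

Convert departure to UTC: 7:42 PM + 9:30 = 5:12 AM UTC on May 13.
Add 6 hours 27 minutes flight time → 11:39 AM UTC.
Dublin is UTC+1:00, so local arrival = 11:39 AM + 1:00 = 12:39 PM on May 13.
Layover = 8:29 PM − 12:39 PM = 7 hours 50 minutes.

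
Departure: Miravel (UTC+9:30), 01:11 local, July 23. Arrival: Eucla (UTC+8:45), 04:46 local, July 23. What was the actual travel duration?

Eucla is 0:45 behind Miravel.
Clock-face elapsed time (ignoring zones) is 3 hours 35 minutes.
Actual elapsed = 3 hours 35 minutes + 0:45 = 4 hours 20 minutes.

4 hours 20 minutes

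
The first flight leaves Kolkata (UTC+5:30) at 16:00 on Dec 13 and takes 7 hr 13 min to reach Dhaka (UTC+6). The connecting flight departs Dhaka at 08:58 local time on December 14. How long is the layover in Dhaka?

9 hours 15 minutes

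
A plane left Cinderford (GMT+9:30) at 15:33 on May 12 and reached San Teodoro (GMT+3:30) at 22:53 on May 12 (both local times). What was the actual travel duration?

San Teodoro is 6:00 behind Cinderford.
Clock-face elapsed time (ignoring zones) is 7 hours 20 minutes.
Actual elapsed = 7 hours 20 minutes + 6:00 = 13 hours 20 minutes.

13 hours 20 minutes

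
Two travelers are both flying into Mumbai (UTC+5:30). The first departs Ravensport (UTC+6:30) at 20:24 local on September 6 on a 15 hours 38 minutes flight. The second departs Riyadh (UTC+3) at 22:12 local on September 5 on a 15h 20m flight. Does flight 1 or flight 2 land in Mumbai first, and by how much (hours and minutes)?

Flight 1 in UTC: 20:24 − 6:30 = 13:54 on Sep 6.
+15 hours and 38 minutes → arrive 05:32 UTC on Sep 7.
Flight 2 in UTC: 22:12 − 3:00 = 19:12 on Sep 5.
+15 hours 20 minutes → arrive 10:32 UTC on Sep 6.
Flight 2 lands earlier by 19 hours.

the second, by 19 hours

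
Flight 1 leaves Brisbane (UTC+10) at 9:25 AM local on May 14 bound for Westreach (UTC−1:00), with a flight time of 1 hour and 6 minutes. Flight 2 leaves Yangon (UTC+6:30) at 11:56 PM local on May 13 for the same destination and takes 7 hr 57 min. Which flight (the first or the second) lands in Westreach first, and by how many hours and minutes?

the first, by 52 minutes

Flight 1 in UTC: 9:25 AM − 10:00 = 11:25 PM on May 13.
+1 hour and 6 minutes → arrive 12:31 AM UTC on May 14.
Flight 2 in UTC: 11:56 PM − 6:30 = 5:26 PM on May 13.
+7 hours and 57 minutes → arrive 1:23 AM UTC on May 14.
Flight 1 lands earlier by 52 minutes.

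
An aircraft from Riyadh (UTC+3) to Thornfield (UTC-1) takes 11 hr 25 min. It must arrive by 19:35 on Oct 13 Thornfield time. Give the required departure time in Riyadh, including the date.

12:10 on Oct 13

Target arrival in UTC: 19:35 + 1:00 = 20:35 on Oct 13.
Subtract 11 hours 25 minutes → departure 09:10 UTC on Oct 13.
Riyadh is UTC+3:00: 09:10 + 3:00 = 12:10 on Oct 13.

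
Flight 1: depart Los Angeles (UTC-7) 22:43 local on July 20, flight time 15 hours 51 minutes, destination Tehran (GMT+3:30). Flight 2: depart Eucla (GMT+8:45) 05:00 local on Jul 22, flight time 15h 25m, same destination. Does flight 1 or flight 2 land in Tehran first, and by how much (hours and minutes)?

Flight 1 in UTC: 22:43 + 7:00 = 05:43 on Jul 21.
+15 hours and 51 minutes → arrive 21:34 UTC on Jul 21.
Flight 2 in UTC: 05:00 − 8:45 = 20:15 on Jul 21.
+15 hours 25 minutes → arrive 11:40 UTC on Jul 22.
Flight 1 lands earlier by 14 hours 6 minutes.

the first, by 14 hours 6 minutes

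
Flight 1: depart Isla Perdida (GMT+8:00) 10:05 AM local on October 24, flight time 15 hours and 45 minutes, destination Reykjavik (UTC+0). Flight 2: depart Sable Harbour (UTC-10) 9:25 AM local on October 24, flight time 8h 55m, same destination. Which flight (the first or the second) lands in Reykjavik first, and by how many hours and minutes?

Flight 1 in UTC: 10:05 AM − 8:00 = 2:05 AM on Oct 24.
+15 hours 45 minutes → arrive 5:50 PM UTC on Oct 24.
Flight 2 in UTC: 9:25 AM + 10:00 = 7:25 PM on Oct 24.
+8 hours and 55 minutes → arrive 4:20 AM UTC on Oct 25.
Flight 1 lands earlier by 10 hours 30 minutes.

the first, by 10 hours 30 minutes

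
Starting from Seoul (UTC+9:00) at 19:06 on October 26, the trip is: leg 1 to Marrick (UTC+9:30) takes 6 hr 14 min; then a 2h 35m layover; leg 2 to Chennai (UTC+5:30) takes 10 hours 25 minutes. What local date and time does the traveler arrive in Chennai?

Convert departure to UTC: 19:06 − 9:00 = 10:06 UTC on Oct 26.
Add 6 hours 14 minutes leg 1 → 16:20 UTC.
Add 2 hours 35 minutes layover in Marrick → 18:55 UTC.
Add 10 hours and 25 minutes leg 2 → 05:20 UTC (Oct 27).
Chennai is UTC+5:30, so local arrival = 05:20 + 5:30 = 10:50 on Oct 27.

10:50 on October 27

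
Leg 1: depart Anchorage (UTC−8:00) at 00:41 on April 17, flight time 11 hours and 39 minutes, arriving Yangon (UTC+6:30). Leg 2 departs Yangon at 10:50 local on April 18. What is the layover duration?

8 hours

Convert departure to UTC: 00:41 + 8:00 = 08:41 UTC on Apr 17.
Add 11 hours and 39 minutes flight time → 20:20 UTC.
Yangon is UTC+6:30, so local arrival = 20:20 + 6:30 = 02:50 on Apr 18.
Layover = 10:50 − 02:50 = 8 hours.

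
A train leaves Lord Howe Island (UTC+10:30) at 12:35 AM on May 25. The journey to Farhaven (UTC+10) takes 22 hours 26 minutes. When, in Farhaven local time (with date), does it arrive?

Convert departure to UTC: 12:35 AM − 10:30 = 2:05 PM UTC on May 24.
Add 22 hours and 26 minutes travel time → 12:31 PM UTC (May 25).
Farhaven is UTC+10:00, so local arrival = 12:31 PM + 10:00 = 10:31 PM on May 25.

10:31 PM on May 25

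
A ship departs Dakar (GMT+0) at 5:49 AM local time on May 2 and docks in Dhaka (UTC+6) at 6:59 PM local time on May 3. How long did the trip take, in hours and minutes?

31 hours 10 minutes

Departure is already UTC: 5:49 AM on May 2.
Arrival in UTC: 6:59 PM − 6:00 = 12:59 PM on May 3.
Elapsed = 12:59 PM − 5:49 AM (+1 day) = 31 hours 10 minutes.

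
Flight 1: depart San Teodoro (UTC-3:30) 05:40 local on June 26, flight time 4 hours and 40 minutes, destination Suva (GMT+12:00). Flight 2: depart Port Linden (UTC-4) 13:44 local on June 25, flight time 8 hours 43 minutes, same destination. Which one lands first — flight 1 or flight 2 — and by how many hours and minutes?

the second, by 11 hours 23 minutes

Flight 1 in UTC: 05:40 + 3:30 = 09:10 on Jun 26.
+4 hours and 40 minutes → arrive 13:50 UTC on Jun 26.
Flight 2 in UTC: 13:44 + 4:00 = 17:44 on Jun 25.
+8 hours 43 minutes → arrive 02:27 UTC on Jun 26.
Flight 2 lands earlier by 11 hours 23 minutes.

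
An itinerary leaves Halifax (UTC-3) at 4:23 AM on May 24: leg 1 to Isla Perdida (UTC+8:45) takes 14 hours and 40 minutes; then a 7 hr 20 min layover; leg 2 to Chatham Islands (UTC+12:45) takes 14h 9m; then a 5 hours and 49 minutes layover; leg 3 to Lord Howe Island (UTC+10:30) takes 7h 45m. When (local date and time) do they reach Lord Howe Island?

Convert departure to UTC: 4:23 AM + 3:00 = 7:23 AM UTC on May 24.
Add 14 hours 40 minutes leg 1 → 10:03 PM UTC.
Add 7 hours and 20 minutes layover in Isla Perdida → 5:23 AM UTC (May 25).
Add 14 hours 9 minutes leg 2 → 7:32 PM UTC.
Add 5 hours and 49 minutes layover in Chatham Islands → 1:21 AM UTC (May 26).
Add 7 hours 45 minutes leg 3 → 9:06 AM UTC.
Lord Howe Island is UTC+10:30, so local arrival = 9:06 AM + 10:30 = 7:36 PM on May 26.

7:36 PM on May 26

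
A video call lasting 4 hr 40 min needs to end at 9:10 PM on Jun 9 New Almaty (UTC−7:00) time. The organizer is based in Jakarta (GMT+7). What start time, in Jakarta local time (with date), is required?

6:30 AM on Jun 10

Target end time in UTC: 9:10 PM + 7:00 = 4:10 AM on Jun 10.
Subtract 4 hours 40 minutes → start 11:30 PM UTC on Jun 9.
Jakarta is UTC+7:00: 11:30 PM + 7:00 = 6:30 AM on Jun 10.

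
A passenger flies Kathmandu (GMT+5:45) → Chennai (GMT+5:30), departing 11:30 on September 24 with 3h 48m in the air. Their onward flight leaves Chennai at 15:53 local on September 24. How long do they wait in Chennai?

50 minutes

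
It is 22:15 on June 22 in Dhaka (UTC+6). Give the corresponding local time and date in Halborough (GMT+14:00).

06:15 on Jun 23

Halborough is 8:00 ahead of Dhaka.
Shift by the zone difference: 22:15 + 8:00 = 06:15 on Jun 23 in Halborough.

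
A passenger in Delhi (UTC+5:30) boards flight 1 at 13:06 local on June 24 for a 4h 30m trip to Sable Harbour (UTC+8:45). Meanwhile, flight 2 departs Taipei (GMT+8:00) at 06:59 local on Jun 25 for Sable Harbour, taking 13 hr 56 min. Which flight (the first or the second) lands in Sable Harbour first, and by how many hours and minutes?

Flight 1 in UTC: 13:06 − 5:30 = 07:36 on Jun 24.
+4 hours and 30 minutes → arrive 12:06 UTC on Jun 24.
Flight 2 in UTC: 06:59 − 8:00 = 22:59 on Jun 24.
+13 hours and 56 minutes → arrive 12:55 UTC on Jun 25.
Flight 1 lands earlier by 24 hours 49 minutes.

the first, by 24 hours 49 minutes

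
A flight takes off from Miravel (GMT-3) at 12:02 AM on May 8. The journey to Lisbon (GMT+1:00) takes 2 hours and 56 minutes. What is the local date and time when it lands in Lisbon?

Lisbon is 4:00 ahead of Miravel.
After 2 hours and 56 minutes it is 2:58 AM in Miravel.
Shift by the zone difference: 2:58 AM + 4:00 = 6:58 AM on May 8 in Lisbon.

6:58 AM on May 8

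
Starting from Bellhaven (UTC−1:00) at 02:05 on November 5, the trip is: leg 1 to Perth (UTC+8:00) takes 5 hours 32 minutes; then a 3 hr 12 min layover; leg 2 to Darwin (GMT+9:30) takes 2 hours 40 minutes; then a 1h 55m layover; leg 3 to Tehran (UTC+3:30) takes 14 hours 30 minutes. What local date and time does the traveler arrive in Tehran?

10:24 on November 6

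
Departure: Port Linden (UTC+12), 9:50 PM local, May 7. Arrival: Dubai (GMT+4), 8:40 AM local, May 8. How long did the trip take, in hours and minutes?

18 hours 50 minutes

Departure in UTC: 9:50 PM − 12:00 = 9:50 AM on May 7.
Arrival in UTC: 8:40 AM − 4:00 = 4:40 AM on May 8.
Elapsed = 4:40 AM − 9:50 AM (+1 day) = 18 hours 50 minutes.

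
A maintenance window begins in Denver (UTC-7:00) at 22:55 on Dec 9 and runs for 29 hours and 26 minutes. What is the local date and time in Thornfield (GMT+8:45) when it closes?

20:06 on Dec 11

Thornfield is 15:45 ahead of Denver.
After 29 hours and 26 minutes it is 04:21 (Dec 11) in Denver.
Shift by the zone difference: 04:21 + 15:45 = 20:06 on Dec 11 in Thornfield.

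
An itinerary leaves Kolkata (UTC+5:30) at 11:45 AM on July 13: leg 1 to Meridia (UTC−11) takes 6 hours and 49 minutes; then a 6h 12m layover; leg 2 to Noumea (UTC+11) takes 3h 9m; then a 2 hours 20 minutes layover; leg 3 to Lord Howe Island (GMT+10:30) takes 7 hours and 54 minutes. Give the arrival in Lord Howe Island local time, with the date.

7:09 PM on July 14

Convert departure to UTC: 11:45 AM − 5:30 = 6:15 AM UTC on Jul 13.
Add 6 hours 49 minutes leg 1 → 1:04 PM UTC.
Add 6 hours and 12 minutes layover in Meridia → 7:16 PM UTC.
Add 3 hours 9 minutes leg 2 → 10:25 PM UTC.
Add 2 hours 20 minutes layover in Noumea → 12:45 AM UTC (Jul 14).
Add 7 hours 54 minutes leg 3 → 8:39 AM UTC.
Lord Howe Island is UTC+10:30, so local arrival = 8:39 AM + 10:30 = 7:09 PM on Jul 14.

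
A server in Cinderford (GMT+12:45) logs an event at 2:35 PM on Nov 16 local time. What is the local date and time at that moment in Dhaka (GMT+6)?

Dhaka is 6:45 behind Cinderford.
Shift by the zone difference: 2:35 PM − 6:45 = 7:50 AM on Nov 16 in Dhaka.

7:50 AM on Nov 16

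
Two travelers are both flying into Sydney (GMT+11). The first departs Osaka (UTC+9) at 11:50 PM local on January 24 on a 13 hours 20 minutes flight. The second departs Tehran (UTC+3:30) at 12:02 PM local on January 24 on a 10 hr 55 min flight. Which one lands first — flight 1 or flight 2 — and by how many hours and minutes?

the second, by 8 hours 43 minutes

Flight 1 in UTC: 11:50 PM − 9:00 = 2:50 PM on Jan 24.
+13 hours 20 minutes → arrive 4:10 AM UTC on Jan 25.
Flight 2 in UTC: 12:02 PM − 3:30 = 8:32 AM on Jan 24.
+10 hours 55 minutes → arrive 7:27 PM UTC on Jan 24.
Flight 2 lands earlier by 8 hours 43 minutes.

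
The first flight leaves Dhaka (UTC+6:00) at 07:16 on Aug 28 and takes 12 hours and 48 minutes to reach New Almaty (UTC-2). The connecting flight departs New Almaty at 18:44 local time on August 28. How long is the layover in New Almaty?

Convert departure to UTC: 07:16 − 6:00 = 01:16 UTC on Aug 28.
Add 12 hours 48 minutes flight time → 14:04 UTC.
New Almaty is UTC−2:00, so local arrival = 14:04 − 2:00 = 12:04 on Aug 28.
Layover = 18:44 − 12:04 = 6 hours 40 minutes.

6 hours 40 minutes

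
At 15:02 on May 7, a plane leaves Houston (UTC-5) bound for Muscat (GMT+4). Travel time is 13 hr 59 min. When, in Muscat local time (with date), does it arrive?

Convert departure to UTC: 15:02 + 5:00 = 20:02 UTC on May 7.
Add 13 hours and 59 minutes travel time → 10:01 UTC (May 8).
Muscat is UTC+4:00, so local arrival = 10:01 + 4:00 = 14:01 on May 8.

14:01 on May 8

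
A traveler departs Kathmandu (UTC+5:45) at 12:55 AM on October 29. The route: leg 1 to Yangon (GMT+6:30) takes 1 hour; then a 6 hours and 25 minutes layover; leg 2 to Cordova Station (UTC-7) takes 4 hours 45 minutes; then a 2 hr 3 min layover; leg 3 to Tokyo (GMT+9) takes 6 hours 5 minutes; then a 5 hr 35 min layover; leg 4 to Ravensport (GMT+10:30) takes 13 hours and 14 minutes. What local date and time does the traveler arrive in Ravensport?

Convert departure to UTC: 12:55 AM − 5:45 = 7:10 PM UTC on Oct 28.
Add 1 hour leg 1 → 8:10 PM UTC.
Add 6 hours and 25 minutes layover in Yangon → 2:35 AM UTC (Oct 29).
Add 4 hours and 45 minutes leg 2 → 7:20 AM UTC.
Add 2 hours 3 minutes layover in Cordova Station → 9:23 AM UTC.
Add 6 hours and 5 minutes leg 3 → 3:28 PM UTC.
Add 5 hours and 35 minutes layover in Tokyo → 9:03 PM UTC.
Add 13 hours 14 minutes leg 4 → 10:17 AM UTC (Oct 30).
Ravensport is UTC+10:30, so local arrival = 10:17 AM + 10:30 = 8:47 PM on Oct 30.

8:47 PM on Oct 30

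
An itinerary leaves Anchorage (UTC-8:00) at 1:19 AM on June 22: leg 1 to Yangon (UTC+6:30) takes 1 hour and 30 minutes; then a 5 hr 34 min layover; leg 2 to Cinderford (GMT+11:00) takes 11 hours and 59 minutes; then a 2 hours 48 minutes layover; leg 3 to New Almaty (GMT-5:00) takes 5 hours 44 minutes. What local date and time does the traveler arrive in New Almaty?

7:54 AM on June 23

Convert departure to UTC: 1:19 AM + 8:00 = 9:19 AM UTC on Jun 22.
Add 1 hour 30 minutes leg 1 → 10:49 AM UTC.
Add 5 hours and 34 minutes layover in Yangon → 4:23 PM UTC.
Add 11 hours 59 minutes leg 2 → 4:22 AM UTC (Jun 23).
Add 2 hours 48 minutes layover in Cinderford → 7:10 AM UTC.
Add 5 hours 44 minutes leg 3 → 12:54 PM UTC.
New Almaty is UTC−5:00, so local arrival = 12:54 PM − 5:00 = 7:54 AM on Jun 23.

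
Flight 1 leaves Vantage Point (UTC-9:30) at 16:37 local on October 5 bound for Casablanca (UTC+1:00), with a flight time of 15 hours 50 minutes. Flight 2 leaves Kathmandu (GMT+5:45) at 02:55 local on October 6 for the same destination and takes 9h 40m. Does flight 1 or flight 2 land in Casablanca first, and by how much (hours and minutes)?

Flight 1 in UTC: 16:37 + 9:30 = 02:07 on Oct 6.
+15 hours and 50 minutes → arrive 17:57 UTC on Oct 6.
Flight 2 in UTC: 02:55 − 5:45 = 21:10 on Oct 5.
+9 hours 40 minutes → arrive 06:50 UTC on Oct 6.
Flight 2 lands earlier by 11 hours 7 minutes.

the second, by 11 hours 7 minutes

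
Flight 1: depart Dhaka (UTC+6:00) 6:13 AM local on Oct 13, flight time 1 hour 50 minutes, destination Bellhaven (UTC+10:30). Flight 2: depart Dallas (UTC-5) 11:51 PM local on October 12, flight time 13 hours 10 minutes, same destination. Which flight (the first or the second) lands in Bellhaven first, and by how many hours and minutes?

the first, by 15 hours 58 minutes

Flight 1 in UTC: 6:13 AM − 6:00 = 12:13 AM on Oct 13.
+1 hour and 50 minutes → arrive 2:03 AM UTC on Oct 13.
Flight 2 in UTC: 11:51 PM + 5:00 = 4:51 AM on Oct 13.
+13 hours and 10 minutes → arrive 6:01 PM UTC on Oct 13.
Flight 1 lands earlier by 15 hours 58 minutes.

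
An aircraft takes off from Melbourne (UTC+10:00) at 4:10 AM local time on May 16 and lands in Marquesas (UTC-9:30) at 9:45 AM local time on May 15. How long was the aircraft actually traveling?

1 hour 5 minutes

Marquesas is 19:30 behind Melbourne.
Clock-face elapsed time (ignoring zones) is −18 hours 25 minutes.
Actual elapsed = −18 hours 25 minutes + 19:30 = 1 hour 5 minutes.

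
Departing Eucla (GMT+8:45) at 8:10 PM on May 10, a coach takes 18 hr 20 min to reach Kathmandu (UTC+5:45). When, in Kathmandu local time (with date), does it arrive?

11:30 AM on May 11

Convert departure to UTC: 8:10 PM − 8:45 = 11:25 AM UTC on May 10.
Add 18 hours and 20 minutes travel time → 5:45 AM UTC (May 11).
Kathmandu is UTC+5:45, so local arrival = 5:45 AM + 5:45 = 11:30 AM on May 11.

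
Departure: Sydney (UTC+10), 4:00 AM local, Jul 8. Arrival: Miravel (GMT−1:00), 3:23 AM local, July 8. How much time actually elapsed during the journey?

10 hours 23 minutes

Departure in UTC: 4:00 AM − 10:00 = 6:00 PM on Jul 7.
Arrival in UTC: 3:23 AM + 1:00 = 4:23 AM on Jul 8.
Elapsed = 4:23 AM − 6:00 PM (+1 day) = 10 hours 23 minutes.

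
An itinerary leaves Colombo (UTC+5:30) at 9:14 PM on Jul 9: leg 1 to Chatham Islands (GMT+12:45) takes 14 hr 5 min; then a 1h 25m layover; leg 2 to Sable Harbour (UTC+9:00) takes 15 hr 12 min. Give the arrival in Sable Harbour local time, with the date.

Convert departure to UTC: 9:14 PM − 5:30 = 3:44 PM UTC on Jul 9.
Add 14 hours and 5 minutes leg 1 → 5:49 AM UTC (Jul 10).
Add 1 hour and 25 minutes layover in Chatham Islands → 7:14 AM UTC.
Add 15 hours and 12 minutes leg 2 → 10:26 PM UTC.
Sable Harbour is UTC+9:00, so local arrival = 10:26 PM + 9:00 = 7:26 AM on Jul 11.

7:26 AM on Jul 11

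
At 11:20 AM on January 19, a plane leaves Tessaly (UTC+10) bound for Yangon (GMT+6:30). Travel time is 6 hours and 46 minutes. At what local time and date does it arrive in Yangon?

2:36 PM on January 19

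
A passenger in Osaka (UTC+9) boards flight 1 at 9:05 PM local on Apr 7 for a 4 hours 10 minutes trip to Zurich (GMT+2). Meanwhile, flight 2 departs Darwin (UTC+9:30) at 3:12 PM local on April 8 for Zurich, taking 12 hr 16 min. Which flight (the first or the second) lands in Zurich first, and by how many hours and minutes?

Flight 1 in UTC: 9:05 PM − 9:00 = 12:05 PM on Apr 7.
+4 hours 10 minutes → arrive 4:15 PM UTC on Apr 7.
Flight 2 in UTC: 3:12 PM − 9:30 = 5:42 AM on Apr 8.
+12 hours 16 minutes → arrive 5:58 PM UTC on Apr 8.
Flight 1 lands earlier by 25 hours 43 minutes.

the first, by 25 hours 43 minutes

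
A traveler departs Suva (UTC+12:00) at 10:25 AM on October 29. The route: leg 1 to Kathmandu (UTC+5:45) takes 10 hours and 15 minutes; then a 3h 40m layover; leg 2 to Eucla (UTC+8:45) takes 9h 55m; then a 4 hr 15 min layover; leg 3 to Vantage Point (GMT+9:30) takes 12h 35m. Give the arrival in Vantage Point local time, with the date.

Convert departure to UTC: 10:25 AM − 12:00 = 10:25 PM UTC on Oct 28.
Add 10 hours 15 minutes leg 1 → 8:40 AM UTC (Oct 29).
Add 3 hours 40 minutes layover in Kathmandu → 12:20 PM UTC.
Add 9 hours 55 minutes leg 2 → 10:15 PM UTC.
Add 4 hours and 15 minutes layover in Eucla → 2:30 AM UTC (Oct 30).
Add 12 hours 35 minutes leg 3 → 3:05 PM UTC.
Vantage Point is UTC+9:30, so local arrival = 3:05 PM + 9:30 = 12:35 AM on Oct 31.

12:35 AM on October 31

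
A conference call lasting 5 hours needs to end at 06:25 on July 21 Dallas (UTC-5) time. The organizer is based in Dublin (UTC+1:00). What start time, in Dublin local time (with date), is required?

07:25 on July 21

Target end time in UTC: 06:25 + 5:00 = 11:25 on Jul 21.
Subtract 5 hours → start 06:25 UTC on Jul 21.
Dublin is UTC+1:00: 06:25 + 1:00 = 07:25 on Jul 21.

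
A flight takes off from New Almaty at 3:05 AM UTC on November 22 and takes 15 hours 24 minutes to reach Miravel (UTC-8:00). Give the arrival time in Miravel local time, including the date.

10:29 AM on Nov 22

Departure is given in UTC: 3:05 AM on Nov 22.
Add 15 hours 24 minutes → 6:29 PM UTC.
Miravel is UTC−8:00: 6:29 PM − 8:00 = 10:29 AM on Nov 22.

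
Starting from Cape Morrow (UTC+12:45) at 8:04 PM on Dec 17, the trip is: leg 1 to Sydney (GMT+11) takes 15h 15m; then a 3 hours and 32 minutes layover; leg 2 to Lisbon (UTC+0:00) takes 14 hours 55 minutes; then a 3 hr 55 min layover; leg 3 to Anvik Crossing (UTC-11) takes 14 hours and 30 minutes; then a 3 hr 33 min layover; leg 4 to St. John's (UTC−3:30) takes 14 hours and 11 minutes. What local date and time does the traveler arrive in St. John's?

1:40 AM on December 20

Convert departure to UTC: 8:04 PM − 12:45 = 7:19 AM UTC on Dec 17.
Add 15 hours and 15 minutes leg 1 → 10:34 PM UTC.
Add 3 hours and 32 minutes layover in Sydney → 2:06 AM UTC (Dec 18).
Add 14 hours and 55 minutes leg 2 → 5:01 PM UTC.
Add 3 hours 55 minutes layover in Lisbon → 8:56 PM UTC.
Add 14 hours and 30 minutes leg 3 → 11:26 AM UTC (Dec 19).
Add 3 hours and 33 minutes layover in Anvik Crossing → 2:59 PM UTC.
Add 14 hours 11 minutes leg 4 → 5:10 AM UTC (Dec 20).
St. John's is UTC−3:30, so local arrival = 5:10 AM − 3:30 = 1:40 AM on Dec 20.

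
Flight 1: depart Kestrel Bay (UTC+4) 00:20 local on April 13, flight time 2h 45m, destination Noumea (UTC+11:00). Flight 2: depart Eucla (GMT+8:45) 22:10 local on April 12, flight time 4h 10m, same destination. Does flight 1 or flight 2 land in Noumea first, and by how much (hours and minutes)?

Flight 1 in UTC: 00:20 − 4:00 = 20:20 on Apr 12.
+2 hours and 45 minutes → arrive 23:05 UTC on Apr 12.
Flight 2 in UTC: 22:10 − 8:45 = 13:25 on Apr 12.
+4 hours 10 minutes → arrive 17:35 UTC on Apr 12.
Flight 2 lands earlier by 5 hours 30 minutes.

the second, by 5 hours 30 minutes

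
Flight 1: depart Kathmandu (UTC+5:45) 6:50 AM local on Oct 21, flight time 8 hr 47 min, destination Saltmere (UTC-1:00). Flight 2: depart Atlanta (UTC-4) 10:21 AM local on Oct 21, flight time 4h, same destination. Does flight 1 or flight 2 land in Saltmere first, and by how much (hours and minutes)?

Flight 1 in UTC: 6:50 AM − 5:45 = 1:05 AM on Oct 21.
+8 hours and 47 minutes → arrive 9:52 AM UTC on Oct 21.
Flight 2 in UTC: 10:21 AM + 4:00 = 2:21 PM on Oct 21.
+4 hours → arrive 6:21 PM UTC on Oct 21.
Flight 1 lands earlier by 8 hours 29 minutes.

the first, by 8 hours 29 minutes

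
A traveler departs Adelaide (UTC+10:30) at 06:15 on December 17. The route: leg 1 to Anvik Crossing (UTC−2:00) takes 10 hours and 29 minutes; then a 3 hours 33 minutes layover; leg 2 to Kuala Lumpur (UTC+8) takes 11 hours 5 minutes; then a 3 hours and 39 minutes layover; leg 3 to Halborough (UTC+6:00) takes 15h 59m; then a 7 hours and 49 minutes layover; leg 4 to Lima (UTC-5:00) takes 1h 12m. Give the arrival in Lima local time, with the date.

20:31 on December 18

Convert departure to UTC: 06:15 − 10:30 = 19:45 UTC on Dec 16.
Add 10 hours 29 minutes leg 1 → 06:14 UTC (Dec 17).
Add 3 hours and 33 minutes layover in Anvik Crossing → 09:47 UTC.
Add 11 hours 5 minutes leg 2 → 20:52 UTC.
Add 3 hours and 39 minutes layover in Kuala Lumpur → 00:31 UTC (Dec 18).
Add 15 hours and 59 minutes leg 3 → 16:30 UTC.
Add 7 hours and 49 minutes layover in Halborough → 00:19 UTC (Dec 19).
Add 1 hour 12 minutes leg 4 → 01:31 UTC.
Lima is UTC−5:00, so local arrival = 01:31 − 5:00 = 20:31 on Dec 18.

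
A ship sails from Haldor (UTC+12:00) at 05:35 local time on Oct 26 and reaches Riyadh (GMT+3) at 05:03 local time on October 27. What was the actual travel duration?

Departure in UTC: 05:35 − 12:00 = 17:35 on Oct 25.
Arrival in UTC: 05:03 − 3:00 = 02:03 on Oct 27.
Elapsed = 02:03 − 17:35 (+2 days) = 32 hours 28 minutes.

32 hours 28 minutes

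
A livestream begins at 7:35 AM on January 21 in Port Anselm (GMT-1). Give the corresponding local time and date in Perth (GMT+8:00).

4:35 PM on January 21

In UTC: 7:35 AM + 1:00 = 8:35 AM on Jan 21.
Perth is UTC+8:00: 8:35 AM + 8:00 = 4:35 PM on Jan 21.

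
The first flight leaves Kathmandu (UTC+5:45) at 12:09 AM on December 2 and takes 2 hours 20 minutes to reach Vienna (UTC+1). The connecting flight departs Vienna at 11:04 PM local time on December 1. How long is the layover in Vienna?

Convert departure to UTC: 12:09 AM − 5:45 = 6:24 PM UTC on Dec 1.
Add 2 hours and 20 minutes flight time → 8:44 PM UTC.
Vienna is UTC+1:00, so local arrival = 8:44 PM + 1:00 = 9:44 PM on Dec 1.
Layover = 11:04 PM − 9:44 PM = 1 hour 20 minutes.

1 hour 20 minutes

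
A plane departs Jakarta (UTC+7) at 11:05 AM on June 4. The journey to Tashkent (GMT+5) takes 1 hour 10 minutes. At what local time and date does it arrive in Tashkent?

10:15 AM on June 4

Convert departure to UTC: 11:05 AM − 7:00 = 4:05 AM UTC on Jun 4.
Add 1 hour 10 minutes travel time → 5:15 AM UTC.
Tashkent is UTC+5:00, so local arrival = 5:15 AM + 5:00 = 10:15 AM on Jun 4.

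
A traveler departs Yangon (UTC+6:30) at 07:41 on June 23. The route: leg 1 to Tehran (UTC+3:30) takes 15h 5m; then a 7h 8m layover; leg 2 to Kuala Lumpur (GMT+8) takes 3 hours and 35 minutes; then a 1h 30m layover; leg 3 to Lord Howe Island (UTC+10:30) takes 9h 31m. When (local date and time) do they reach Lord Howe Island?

00:30 on June 25

Convert departure to UTC: 07:41 − 6:30 = 01:11 UTC on Jun 23.
Add 15 hours 5 minutes leg 1 → 16:16 UTC.
Add 7 hours 8 minutes layover in Tehran → 23:24 UTC.
Add 3 hours and 35 minutes leg 2 → 02:59 UTC (Jun 24).
Add 1 hour and 30 minutes layover in Kuala Lumpur → 04:29 UTC.
Add 9 hours 31 minutes leg 3 → 14:00 UTC.
Lord Howe Island is UTC+10:30, so local arrival = 14:00 + 10:30 = 00:30 on Jun 25.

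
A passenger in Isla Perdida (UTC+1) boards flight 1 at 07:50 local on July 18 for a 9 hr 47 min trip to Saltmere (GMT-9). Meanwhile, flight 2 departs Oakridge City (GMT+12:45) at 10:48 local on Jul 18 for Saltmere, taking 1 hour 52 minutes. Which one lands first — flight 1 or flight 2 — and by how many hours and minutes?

Flight 1 in UTC: 07:50 − 1:00 = 06:50 on Jul 18.
+9 hours 47 minutes → arrive 16:37 UTC on Jul 18.
Flight 2 in UTC: 10:48 − 12:45 = 22:03 on Jul 17.
+1 hour 52 minutes → arrive 23:55 UTC on Jul 17.
Flight 2 lands earlier by 16 hours 42 minutes.

the second, by 16 hours 42 minutes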